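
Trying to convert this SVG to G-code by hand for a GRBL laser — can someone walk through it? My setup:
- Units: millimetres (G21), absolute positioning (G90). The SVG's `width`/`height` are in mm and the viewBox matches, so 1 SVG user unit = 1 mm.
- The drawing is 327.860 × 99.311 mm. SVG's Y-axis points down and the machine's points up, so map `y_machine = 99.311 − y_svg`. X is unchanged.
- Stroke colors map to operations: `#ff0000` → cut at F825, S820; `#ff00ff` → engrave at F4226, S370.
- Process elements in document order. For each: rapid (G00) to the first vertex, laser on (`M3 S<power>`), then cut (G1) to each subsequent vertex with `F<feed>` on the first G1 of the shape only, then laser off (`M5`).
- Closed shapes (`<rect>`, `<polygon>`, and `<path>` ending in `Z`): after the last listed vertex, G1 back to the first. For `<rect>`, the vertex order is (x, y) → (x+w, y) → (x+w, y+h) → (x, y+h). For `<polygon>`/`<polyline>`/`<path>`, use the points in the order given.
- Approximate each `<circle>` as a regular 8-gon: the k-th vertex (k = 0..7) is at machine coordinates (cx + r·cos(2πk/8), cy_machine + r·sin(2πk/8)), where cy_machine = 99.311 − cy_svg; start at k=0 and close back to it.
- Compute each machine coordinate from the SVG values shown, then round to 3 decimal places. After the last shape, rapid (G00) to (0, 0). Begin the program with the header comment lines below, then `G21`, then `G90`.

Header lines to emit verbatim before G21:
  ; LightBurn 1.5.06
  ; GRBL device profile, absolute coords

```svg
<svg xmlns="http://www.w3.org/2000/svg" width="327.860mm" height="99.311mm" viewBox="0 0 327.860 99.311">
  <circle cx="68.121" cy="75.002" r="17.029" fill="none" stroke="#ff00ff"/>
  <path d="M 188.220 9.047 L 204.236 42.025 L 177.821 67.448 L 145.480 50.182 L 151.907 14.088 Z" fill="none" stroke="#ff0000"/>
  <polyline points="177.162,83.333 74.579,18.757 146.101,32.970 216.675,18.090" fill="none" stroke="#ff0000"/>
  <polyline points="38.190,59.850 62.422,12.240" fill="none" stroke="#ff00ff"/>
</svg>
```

; LightBurn 1.5.06
; GRBL device profile, absolute coords
G21
G90
G00 X85.150 Y24.309
M3 S370
G1 X80.162 Y36.350 F4226
G1 X68.121 Y41.338
G1 X56.080 Y36.350
G1 X51.092 Y24.309
G1 X56.080 Y12.268
G1 X68.121 Y7.280
G1 X80.162 Y12.268
G1 X85.150 Y24.309
M5
G00 X188.220 Y90.264
M3 S820
G1 X204.236 Y57.286 F825
G1 X177.821 Y31.863
G1 X145.480 Y49.129
G1 X151.907 Y85.223
G1 X188.220 Y90.264
M5
G00 X177.162 Y15.978
M3 S820
G1 X74.579 Y80.554 F825
G1 X146.101 Y66.341
G1 X216.675 Y81.221
M5
G00 X38.190 Y39.461
M3 S370
G1 X62.422 Y87.071 F4226
M5
G00 X0.000 Y0.000

1 u = 1 mm; y_m = 99.311 − y.

[1] `<circle>` circle, #ff00ff→engrave S370 F4226: (85.150,24.309) → (80.162,36.350) → (68.121,41.338) → (56.080,36.350) → (51.092,24.309) → (56.080,12.268) → (68.121,7.280) → (80.162,12.268) → (85.150,24.309) (closed)

[2] `<path>` regular polygon, #ff0000→cut S820 F825: (188.220,90.264) → (204.236,57.286) → (177.821,31.863) → (145.480,49.129) → (151.907,85.223) → (188.220,90.264) (closed)

[3] `<polyline>` open polyline, #ff0000→cut S820 F825: (177.162,15.978) → (74.579,80.554) → (146.101,66.341) → (216.675,81.221)

[4] `<polyline>` line segment, #ff00ff→engrave S370 F4226: (38.190,39.461) → (62.422,87.071)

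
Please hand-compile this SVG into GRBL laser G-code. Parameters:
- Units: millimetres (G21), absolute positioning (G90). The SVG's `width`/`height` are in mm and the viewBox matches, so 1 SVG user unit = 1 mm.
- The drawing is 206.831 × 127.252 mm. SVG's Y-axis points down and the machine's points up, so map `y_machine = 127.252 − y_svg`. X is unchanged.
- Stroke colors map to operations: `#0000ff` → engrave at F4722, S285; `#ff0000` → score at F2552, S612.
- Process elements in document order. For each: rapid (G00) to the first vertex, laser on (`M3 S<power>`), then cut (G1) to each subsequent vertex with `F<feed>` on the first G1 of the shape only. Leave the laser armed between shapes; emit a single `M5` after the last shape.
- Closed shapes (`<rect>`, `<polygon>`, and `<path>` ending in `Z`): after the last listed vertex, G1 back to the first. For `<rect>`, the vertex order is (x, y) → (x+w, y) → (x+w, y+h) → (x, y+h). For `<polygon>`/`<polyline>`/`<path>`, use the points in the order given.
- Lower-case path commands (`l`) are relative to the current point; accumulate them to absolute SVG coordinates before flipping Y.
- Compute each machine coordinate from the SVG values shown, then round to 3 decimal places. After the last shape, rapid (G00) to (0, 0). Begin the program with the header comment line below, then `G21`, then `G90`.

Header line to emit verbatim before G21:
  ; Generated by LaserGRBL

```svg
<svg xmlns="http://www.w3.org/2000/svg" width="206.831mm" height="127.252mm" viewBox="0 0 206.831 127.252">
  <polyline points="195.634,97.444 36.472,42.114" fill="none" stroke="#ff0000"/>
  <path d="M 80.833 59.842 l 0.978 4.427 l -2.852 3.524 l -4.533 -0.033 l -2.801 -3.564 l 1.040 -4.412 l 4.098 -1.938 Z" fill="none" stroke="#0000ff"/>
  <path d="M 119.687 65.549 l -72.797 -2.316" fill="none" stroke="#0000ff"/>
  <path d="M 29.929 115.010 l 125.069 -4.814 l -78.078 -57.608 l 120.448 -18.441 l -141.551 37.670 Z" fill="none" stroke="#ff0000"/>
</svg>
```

; Generated by LaserGRBL
G21
G90
G00 X195.634 Y29.808
M3 S612
G1 X36.472 Y85.138 F2552
G00 X80.833 Y67.410
M3 S285
G1 X81.811 Y62.983 F4722
G1 X78.959 Y59.459
G1 X74.426 Y59.492
G1 X71.625 Y63.056
G1 X72.665 Y67.468
G1 X76.763 Y69.406
G1 X80.833 Y67.410
G00 X119.687 Y61.703
M3 S285
G1 X46.890 Y64.019 F4722
G00 X29.929 Y12.242
M3 S612
G1 X154.998 Y17.056 F2552
G1 X76.920 Y74.664
G1 X197.368 Y93.105
G1 X55.817 Y55.435
G1 X29.929 Y12.242
M5
G00 X0.000 Y0.000

Since the viewBox matches the mm dimensions, user units are millimetres directly. The only transform is the Y-flip y_m = 127.252 − y_svg.

Shape 1 is a line segment drawn with `<polyline>`. Its stroke #ff0000 means score at S612, F2552. After flipping Y the toolpath is (195.634,29.808) → (36.472,85.138).

Shape 2 is a regular polygon drawn with `<path>`. Its stroke #0000ff means engrave at S285, F4722. After flipping Y the toolpath is (80.833,67.410) → (81.811,62.983) → (78.959,59.459) → (74.426,59.492) → (71.625,63.056) → (72.665,67.468) → (76.763,69.406) → (80.833,67.410), returning to the start.

Shape 3 is a line segment drawn with `<path>`. Its stroke #0000ff means engrave at S285, F4722. After flipping Y the toolpath is (119.687,61.703) → (46.890,64.019).

Shape 4 is a closed polygon drawn with `<path>`. Its stroke #ff0000 means score at S612, F2552. After flipping Y the toolpath is (29.929,12.242) → (154.998,17.056) → (76.920,74.664) → (197.368,93.105) → (55.817,55.435) → (29.929,12.242), returning to the start.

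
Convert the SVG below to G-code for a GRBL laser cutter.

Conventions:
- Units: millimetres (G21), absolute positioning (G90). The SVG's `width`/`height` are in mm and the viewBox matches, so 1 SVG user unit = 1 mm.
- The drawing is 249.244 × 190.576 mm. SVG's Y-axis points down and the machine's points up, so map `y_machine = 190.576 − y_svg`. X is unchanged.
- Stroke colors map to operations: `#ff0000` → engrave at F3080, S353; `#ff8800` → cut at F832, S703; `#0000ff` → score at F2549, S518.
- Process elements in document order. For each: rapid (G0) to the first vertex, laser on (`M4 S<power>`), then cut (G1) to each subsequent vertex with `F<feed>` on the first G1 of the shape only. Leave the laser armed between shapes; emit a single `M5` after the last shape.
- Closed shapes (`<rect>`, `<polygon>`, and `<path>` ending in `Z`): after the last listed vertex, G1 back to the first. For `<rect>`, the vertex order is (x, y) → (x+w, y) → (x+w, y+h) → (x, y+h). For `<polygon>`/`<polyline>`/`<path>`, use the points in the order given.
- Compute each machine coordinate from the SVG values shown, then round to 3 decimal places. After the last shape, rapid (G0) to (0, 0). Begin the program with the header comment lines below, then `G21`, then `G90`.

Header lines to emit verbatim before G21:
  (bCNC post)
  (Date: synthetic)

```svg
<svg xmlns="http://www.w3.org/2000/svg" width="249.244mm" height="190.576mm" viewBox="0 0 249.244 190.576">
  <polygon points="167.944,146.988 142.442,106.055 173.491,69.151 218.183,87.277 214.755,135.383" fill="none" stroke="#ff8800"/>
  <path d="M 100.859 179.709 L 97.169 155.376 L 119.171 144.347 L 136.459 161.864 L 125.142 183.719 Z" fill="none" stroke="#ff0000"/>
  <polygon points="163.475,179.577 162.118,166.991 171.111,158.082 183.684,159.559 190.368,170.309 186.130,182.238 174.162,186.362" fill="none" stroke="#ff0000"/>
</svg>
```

(bCNC post)
(Date: synthetic)
G21
G90
G0 X167.944 Y43.588
M4 S703
G1 X142.442 Y84.521 F832
G1 X173.491 Y121.425
G1 X218.183 Y103.299
G1 X214.755 Y55.193
G1 X167.944 Y43.588
G0 X100.859 Y10.867
M4 S353
G1 X97.169 Y35.200 F3080
G1 X119.171 Y46.229
G1 X136.459 Y28.712
G1 X125.142 Y6.857
G1 X100.859 Y10.867
G0 X163.475 Y10.999
M4 S353
G1 X162.118 Y23.585 F3080
G1 X171.111 Y32.494
G1 X183.684 Y31.017
G1 X190.368 Y20.267
G1 X186.130 Y8.338
G1 X174.162 Y4.214
G1 X163.475 Y10.999
M5
G0 X0.000 Y0.000

1 u = 1 mm; y_m = 190.576 − y.

[1] `<polygon>` regular polygon, #ff8800→cut S703 F832: (167.944,43.588) → (142.442,84.521) → (173.491,121.425) → (218.183,103.299) → (214.755,55.193) → (167.944,43.588) (closed)

[2] `<path>` regular polygon, #ff0000→engrave S353 F3080: (100.859,10.867) → (97.169,35.200) → (119.171,46.229) → (136.459,28.712) → (125.142,6.857) → (100.859,10.867) (closed)

[3] `<polygon>` regular polygon, #ff0000→engrave S353 F3080: (163.475,10.999) → (162.118,23.585) → (171.111,32.494) → (183.684,31.017) → (190.368,20.267) → (186.130,8.338) → (174.162,4.214) → (163.475,10.999) (closed)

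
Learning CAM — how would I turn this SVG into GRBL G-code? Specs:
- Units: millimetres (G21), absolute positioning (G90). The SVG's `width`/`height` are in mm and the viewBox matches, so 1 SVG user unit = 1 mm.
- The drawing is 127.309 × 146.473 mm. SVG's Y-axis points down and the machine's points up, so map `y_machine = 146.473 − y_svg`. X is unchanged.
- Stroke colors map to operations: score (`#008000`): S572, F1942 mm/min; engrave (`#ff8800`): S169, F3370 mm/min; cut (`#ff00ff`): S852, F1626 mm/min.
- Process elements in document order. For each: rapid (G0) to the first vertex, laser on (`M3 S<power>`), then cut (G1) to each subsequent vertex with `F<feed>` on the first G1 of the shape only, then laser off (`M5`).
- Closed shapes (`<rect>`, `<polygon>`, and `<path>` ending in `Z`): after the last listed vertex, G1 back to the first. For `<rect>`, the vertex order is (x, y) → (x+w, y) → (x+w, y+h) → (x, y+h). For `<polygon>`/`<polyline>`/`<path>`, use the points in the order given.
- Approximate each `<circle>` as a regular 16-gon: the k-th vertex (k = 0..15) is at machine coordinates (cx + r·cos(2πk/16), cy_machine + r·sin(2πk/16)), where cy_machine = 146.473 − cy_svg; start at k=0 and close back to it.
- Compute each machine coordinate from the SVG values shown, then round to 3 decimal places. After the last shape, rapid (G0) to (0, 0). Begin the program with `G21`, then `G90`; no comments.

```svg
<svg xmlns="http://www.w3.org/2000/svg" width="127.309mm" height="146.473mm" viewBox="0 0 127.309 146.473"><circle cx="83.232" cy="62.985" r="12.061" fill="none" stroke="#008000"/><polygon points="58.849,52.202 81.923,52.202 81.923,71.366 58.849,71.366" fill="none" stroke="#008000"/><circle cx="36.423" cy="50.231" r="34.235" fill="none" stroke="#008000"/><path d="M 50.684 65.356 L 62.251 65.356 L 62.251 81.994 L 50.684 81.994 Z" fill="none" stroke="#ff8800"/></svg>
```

1 u = 1 mm; y_m = 146.473 − y.

[1] `<circle>` circle, #008000→score S572 F1942: (95.293,83.488) → (94.375,88.104) → (91.760,92.016) → (87.848,94.631) → (83.232,95.549) → (78.616,94.631) → (74.704,92.016) → (72.089,88.104) → (71.171,83.488) → (72.089,78.872) → (74.704,74.960) → (78.616,72.345) → (83.232,71.427) → (87.848,72.345) → (91.760,74.960) → (94.375,78.872) → (95.293,83.488) (closed)

[2] `<polygon>` rectangle, #008000→score S572 F1942: (58.849,94.271) → (81.923,94.271) → (81.923,75.107) → (58.849,75.107) → (58.849,94.271) (closed)

[3] `<circle>` circle, #008000→score S572 F1942: (70.658,96.242) → (68.052,109.343) → (60.631,120.450) → (49.524,127.871) → (36.423,130.477) → (23.322,127.871) → (12.215,120.450) → (4.794,109.343) → (2.188,96.242) → (4.794,83.141) → (12.215,72.034) → (23.322,64.613) → (36.423,62.007) → (49.524,64.613) → (60.631,72.034) → (68.052,83.141) → (70.658,96.242) (closed)

[4] `<path>` rectangle, #ff8800→engrave S169 F3370: (50.684,81.117) → (62.251,81.117) → (62.251,64.479) → (50.684,64.479) → (50.684,81.117) (closed)

G21
G90
G0 X95.293 Y83.488
M3 S572
G1 X94.375 Y88.104 F1942
G1 X91.760 Y92.016
G1 X87.848 Y94.631
G1 X83.232 Y95.549
G1 X78.616 Y94.631
G1 X74.704 Y92.016
G1 X72.089 Y88.104
G1 X71.171 Y83.488
G1 X72.089 Y78.872
G1 X74.704 Y74.960
G1 X78.616 Y72.345
G1 X83.232 Y71.427
G1 X87.848 Y72.345
G1 X91.760 Y74.960
G1 X94.375 Y78.872
G1 X95.293 Y83.488
M5
G0 X58.849 Y94.271
M3 S572
G1 X81.923 Y94.271 F1942
G1 X81.923 Y75.107
G1 X58.849 Y75.107
G1 X58.849 Y94.271
M5
G0 X70.658 Y96.242
M3 S572
G1 X68.052 Y109.343 F1942
G1 X60.631 Y120.450
G1 X49.524 Y127.871
G1 X36.423 Y130.477
G1 X23.322 Y127.871
G1 X12.215 Y120.450
G1 X4.794 Y109.343
G1 X2.188 Y96.242
G1 X4.794 Y83.141
G1 X12.215 Y72.034
G1 X23.322 Y64.613
G1 X36.423 Y62.007
G1 X49.524 Y64.613
G1 X60.631 Y72.034
G1 X68.052 Y83.141
G1 X70.658 Y96.242
M5
G0 X50.684 Y81.117
M3 S169
G1 X62.251 Y81.117 F3370
G1 X62.251 Y64.479
G1 X50.684 Y64.479
G1 X50.684 Y81.117
M5
G0 X0.000 Y0.000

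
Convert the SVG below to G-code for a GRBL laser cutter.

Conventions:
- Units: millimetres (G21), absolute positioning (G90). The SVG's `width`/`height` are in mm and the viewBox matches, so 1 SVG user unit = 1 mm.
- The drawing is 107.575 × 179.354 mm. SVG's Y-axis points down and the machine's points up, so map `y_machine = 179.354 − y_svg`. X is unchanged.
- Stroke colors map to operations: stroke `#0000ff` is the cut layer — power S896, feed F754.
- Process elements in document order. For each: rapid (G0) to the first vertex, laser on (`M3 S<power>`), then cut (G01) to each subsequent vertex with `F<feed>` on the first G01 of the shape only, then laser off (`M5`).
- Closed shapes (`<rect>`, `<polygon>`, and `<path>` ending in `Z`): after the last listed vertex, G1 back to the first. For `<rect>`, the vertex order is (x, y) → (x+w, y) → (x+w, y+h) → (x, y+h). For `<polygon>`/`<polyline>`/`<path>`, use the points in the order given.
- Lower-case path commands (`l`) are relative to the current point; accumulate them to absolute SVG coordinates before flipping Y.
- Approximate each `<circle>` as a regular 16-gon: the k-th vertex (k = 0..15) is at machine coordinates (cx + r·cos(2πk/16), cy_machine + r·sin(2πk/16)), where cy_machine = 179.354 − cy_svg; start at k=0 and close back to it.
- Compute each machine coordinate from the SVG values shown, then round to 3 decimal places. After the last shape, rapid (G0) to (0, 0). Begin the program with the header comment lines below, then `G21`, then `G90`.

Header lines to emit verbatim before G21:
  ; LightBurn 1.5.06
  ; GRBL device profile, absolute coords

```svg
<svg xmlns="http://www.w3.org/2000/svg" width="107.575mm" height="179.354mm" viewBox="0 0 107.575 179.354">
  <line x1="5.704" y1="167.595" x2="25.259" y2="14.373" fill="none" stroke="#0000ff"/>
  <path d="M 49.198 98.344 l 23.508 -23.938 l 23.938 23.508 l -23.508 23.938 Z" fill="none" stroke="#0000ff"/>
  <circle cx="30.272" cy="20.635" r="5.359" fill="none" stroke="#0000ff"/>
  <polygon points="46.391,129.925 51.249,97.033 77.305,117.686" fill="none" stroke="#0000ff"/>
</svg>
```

; LightBurn 1.5.06
; GRBL device profile, absolute coords
G21
G90
G0 X5.704 Y11.759
M3 S896
G01 X25.259 Y164.981 F754
M5
G0 X49.198 Y81.010
M3 S896
G01 X72.706 Y104.948 F754
G01 X96.644 Y81.440
G01 X73.136 Y57.502
G01 X49.198 Y81.010
M5
G0 X35.631 Y158.719
M3 S896
G01 X35.223 Y160.770 F754
G01 X34.061 Y162.508
G01 X32.323 Y163.670
G01 X30.272 Y164.078
G01 X28.221 Y163.670
G01 X26.483 Y162.508
G01 X25.321 Y160.770
G01 X24.913 Y158.719
G01 X25.321 Y156.668
G01 X26.483 Y154.930
G01 X28.221 Y153.768
G01 X30.272 Y153.360
G01 X32.323 Y153.768
G01 X34.061 Y154.930
G01 X35.223 Y156.668
G01 X35.631 Y158.719
M5
G0 X46.391 Y49.429
M3 S896
G01 X51.249 Y82.321 F754
G01 X77.305 Y61.668
G01 X46.391 Y49.429
M5
G0 X0.000 Y0.000

viewBox `0 0 107.575 179.354` with mm width/height → 1 unit = 1 mm. Flip: y_m = 179.354 − y_svg.

**Shape 1** — `<line>` line segment, stroke `#0000ff` → cut (S896, F754). Machine vertices: (5.704,11.759) → (25.259,164.981). Open path.

**Shape 2** — `<path>` regular polygon, stroke `#0000ff` → cut (S896, F754). Machine vertices: (49.198,81.010) → (72.706,104.948) → (96.644,81.440) → (73.136,57.502) → (49.198,81.010). Closed: final G1 returns to the first vertex.

**Shape 3** — `<circle>` circle, stroke `#0000ff` → cut (S896, F754). Machine vertices: (35.631,158.719) → (35.223,160.770) → (34.061,162.508) → (32.323,163.670) → (30.272,164.078) → (28.221,163.670) → (26.483,162.508) → (25.321,160.770) → (24.913,158.719) → (25.321,156.668) → (26.483,154.930) → (28.221,153.768) → (30.272,153.360) → (32.323,153.768) → (34.061,154.930) → (35.223,156.668) → (35.631,158.719). Closed: final G1 returns to the first vertex.

**Shape 4** — `<polygon>` regular polygon, stroke `#0000ff` → cut (S896, F754). Machine vertices: (46.391,49.429) → (51.249,82.321) → (77.305,61.668) → (46.391,49.429). Closed: final G1 returns to the first vertex.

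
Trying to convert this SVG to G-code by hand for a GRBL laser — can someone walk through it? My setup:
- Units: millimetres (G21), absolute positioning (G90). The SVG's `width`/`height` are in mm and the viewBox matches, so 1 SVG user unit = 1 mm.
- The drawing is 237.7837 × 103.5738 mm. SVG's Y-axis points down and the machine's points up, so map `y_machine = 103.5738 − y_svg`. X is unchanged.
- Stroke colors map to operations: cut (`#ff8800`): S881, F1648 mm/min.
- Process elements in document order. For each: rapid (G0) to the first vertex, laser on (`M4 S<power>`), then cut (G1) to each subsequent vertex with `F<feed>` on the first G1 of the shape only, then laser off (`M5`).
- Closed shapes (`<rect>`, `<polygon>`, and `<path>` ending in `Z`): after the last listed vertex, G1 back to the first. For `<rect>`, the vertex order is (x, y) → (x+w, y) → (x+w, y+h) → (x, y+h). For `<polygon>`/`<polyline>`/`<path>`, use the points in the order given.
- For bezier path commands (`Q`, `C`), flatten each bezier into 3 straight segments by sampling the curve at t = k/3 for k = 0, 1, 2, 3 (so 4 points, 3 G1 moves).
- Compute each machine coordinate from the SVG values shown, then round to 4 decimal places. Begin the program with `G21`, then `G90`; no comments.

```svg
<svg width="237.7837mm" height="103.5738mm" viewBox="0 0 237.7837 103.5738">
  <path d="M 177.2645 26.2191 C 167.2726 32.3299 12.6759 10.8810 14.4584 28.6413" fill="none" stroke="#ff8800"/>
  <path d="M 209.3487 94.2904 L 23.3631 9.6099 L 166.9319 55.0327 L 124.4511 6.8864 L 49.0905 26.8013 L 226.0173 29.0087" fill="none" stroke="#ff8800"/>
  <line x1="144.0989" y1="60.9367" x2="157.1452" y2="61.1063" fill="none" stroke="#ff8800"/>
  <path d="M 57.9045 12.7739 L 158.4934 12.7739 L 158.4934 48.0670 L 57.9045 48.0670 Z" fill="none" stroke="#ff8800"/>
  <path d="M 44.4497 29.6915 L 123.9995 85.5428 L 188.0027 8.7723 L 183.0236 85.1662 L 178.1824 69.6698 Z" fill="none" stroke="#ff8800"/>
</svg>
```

G21
G90
G0 X177.2645 Y77.3547
M4 S881
G1 X130.2186 Y77.9575 F1648
G1 X53.6547 Y82.0960
G1 X14.4584 Y74.9325
M5
G0 X209.3487 Y9.2834
M4 S881
G1 X23.3631 Y93.9639 F1648
G1 X166.9319 Y48.5411
G1 X124.4511 Y96.6874
G1 X49.0905 Y76.7725
G1 X226.0173 Y74.5651
M5
G0 X144.0989 Y42.6371
M4 S881
G1 X157.1452 Y42.4675 F1648
M5
G0 X57.9045 Y90.7999
M4 S881
G1 X158.4934 Y90.7999 F1648
G1 X158.4934 Y55.5068
G1 X57.9045 Y55.5068
G1 X57.9045 Y90.7999
M5
G0 X44.4497 Y73.8823
M4 S881
G1 X123.9995 Y18.0310 F1648
G1 X188.0027 Y94.8015
G1 X183.0236 Y18.4076
G1 X178.1824 Y33.9040
G1 X44.4497 Y73.8823
M5

viewBox `0 0 237.7837 103.5738` with mm width/height → 1 unit = 1 mm. Flip: y_m = 103.5738 − y_svg.

**Shape 1** — `<path>` cubic bezier, stroke `#ff8800` → cut (S881, F1648). Control points (SVG): P0=(177.2645,26.2191), P1=(167.2726,32.3299), P2=(12.6759,10.8810), P3=(14.4584,28.6413); sampled at t=k/3. Machine vertices: (177.2645,77.3547) → (130.2186,77.9575) → (53.6547,82.0960) → (14.4584,74.9325). Open path.

**Shape 2** — `<path>` open polyline, stroke `#ff8800` → cut (S881, F1648). Machine vertices: (209.3487,9.2834) → (23.3631,93.9639) → (166.9319,48.5411) → (124.4511,96.6874) → (49.0905,76.7725) → (226.0173,74.5651). Open path.

**Shape 3** — `<line>` line segment, stroke `#ff8800` → cut (S881, F1648). Machine vertices: (144.0989,42.6371) → (157.1452,42.4675). Open path.

**Shape 4** — `<path>` rectangle, stroke `#ff8800` → cut (S881, F1648). Machine vertices: (57.9045,90.7999) → (158.4934,90.7999) → (158.4934,55.5068) → (57.9045,55.5068) → (57.9045,90.7999). Closed: final G1 returns to the first vertex.

**Shape 5** — `<path>` closed polygon, stroke `#ff8800` → cut (S881, F1648). Machine vertices: (44.4497,73.8823) → (123.9995,18.0310) → (188.0027,94.8015) → (183.0236,18.4076) → (178.1824,33.9040) → (44.4497,73.8823). Closed: final G1 returns to the first vertex.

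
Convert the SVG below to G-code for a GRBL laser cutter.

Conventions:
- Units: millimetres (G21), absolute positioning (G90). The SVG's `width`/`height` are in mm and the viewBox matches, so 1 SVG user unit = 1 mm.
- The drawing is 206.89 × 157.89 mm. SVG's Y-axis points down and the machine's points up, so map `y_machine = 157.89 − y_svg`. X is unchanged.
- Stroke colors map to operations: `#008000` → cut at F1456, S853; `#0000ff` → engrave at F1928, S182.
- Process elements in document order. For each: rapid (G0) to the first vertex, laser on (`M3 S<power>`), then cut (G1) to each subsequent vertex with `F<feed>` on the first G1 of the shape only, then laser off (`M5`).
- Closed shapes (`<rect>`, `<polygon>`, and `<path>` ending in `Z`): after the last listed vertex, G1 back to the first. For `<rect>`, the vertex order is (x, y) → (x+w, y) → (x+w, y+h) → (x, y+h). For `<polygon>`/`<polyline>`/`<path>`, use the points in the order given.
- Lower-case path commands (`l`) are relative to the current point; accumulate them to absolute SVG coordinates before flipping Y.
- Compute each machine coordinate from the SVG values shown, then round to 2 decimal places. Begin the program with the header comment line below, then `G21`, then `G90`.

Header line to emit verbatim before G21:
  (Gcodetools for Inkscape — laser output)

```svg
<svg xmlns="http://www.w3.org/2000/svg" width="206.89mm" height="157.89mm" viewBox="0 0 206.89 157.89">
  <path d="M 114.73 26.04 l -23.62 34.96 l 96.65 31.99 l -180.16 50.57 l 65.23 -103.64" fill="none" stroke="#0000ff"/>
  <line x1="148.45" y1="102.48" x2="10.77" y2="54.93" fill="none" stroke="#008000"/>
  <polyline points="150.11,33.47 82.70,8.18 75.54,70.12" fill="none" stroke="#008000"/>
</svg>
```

(Gcodetools for Inkscape — laser output)
G21
G90
G0 X114.73 Y131.85
M3 S182
G1 X91.11 Y96.89 F1928
G1 X187.76 Y64.90
G1 X7.60 Y14.33
G1 X72.83 Y117.97
M5
G0 X148.45 Y55.41
M3 S853
G1 X10.77 Y102.96 F1456
M5
G0 X150.11 Y124.42
M3 S853
G1 X82.70 Y149.71 F1456
G1 X75.54 Y87.77
M5

viewBox `0 0 206.89 157.89` with mm width/height → 1 unit = 1 mm. Flip: y_m = 157.89 − y_svg.

**Shape 1** — `<path>` open polyline, stroke `#0000ff` → engrave (S182, F1928). Machine vertices: (114.73,131.85) → (91.11,96.89) → (187.76,64.90) → (7.60,14.33) → (72.83,117.97). Open path.

**Shape 2** — `<line>` line segment, stroke `#008000` → cut (S853, F1456). Machine vertices: (148.45,55.41) → (10.77,102.96). Open path.

**Shape 3** — `<polyline>` open polyline, stroke `#008000` → cut (S853, F1456). Machine vertices: (150.11,124.42) → (82.70,149.71) → (75.54,87.77). Open path.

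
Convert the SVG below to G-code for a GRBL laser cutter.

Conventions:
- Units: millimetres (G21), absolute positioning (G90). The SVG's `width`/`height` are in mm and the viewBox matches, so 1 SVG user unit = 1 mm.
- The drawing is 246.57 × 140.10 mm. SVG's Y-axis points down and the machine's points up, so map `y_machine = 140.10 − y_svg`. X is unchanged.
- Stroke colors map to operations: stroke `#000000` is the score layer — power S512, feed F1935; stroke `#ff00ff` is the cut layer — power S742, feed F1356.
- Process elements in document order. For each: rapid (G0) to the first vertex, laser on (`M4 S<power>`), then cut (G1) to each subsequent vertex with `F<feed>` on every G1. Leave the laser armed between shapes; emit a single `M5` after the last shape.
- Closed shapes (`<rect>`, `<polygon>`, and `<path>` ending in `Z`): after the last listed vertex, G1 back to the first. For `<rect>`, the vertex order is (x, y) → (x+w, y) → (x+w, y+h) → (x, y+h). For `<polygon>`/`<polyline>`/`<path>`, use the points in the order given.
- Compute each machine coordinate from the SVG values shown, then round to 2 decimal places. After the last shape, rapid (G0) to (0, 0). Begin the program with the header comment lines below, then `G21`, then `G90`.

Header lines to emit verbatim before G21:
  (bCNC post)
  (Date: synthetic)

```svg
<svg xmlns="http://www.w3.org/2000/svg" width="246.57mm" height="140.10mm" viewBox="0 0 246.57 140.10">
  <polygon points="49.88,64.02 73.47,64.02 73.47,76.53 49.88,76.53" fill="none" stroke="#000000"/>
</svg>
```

Since the viewBox matches the mm dimensions, user units are millimetres directly. The only transform is the Y-flip y_m = 140.10 − y_svg.

Shape 1 is a rectangle drawn with `<polygon>`. Its stroke #000000 means score at S512, F1935. After flipping Y the toolpath is (49.88,76.08) → (73.47,76.08) → (73.47,63.57) → (49.88,63.57) → (49.88,76.08), returning to the start.

(bCNC post)
(Date: synthetic)
G21
G90
G0 X49.88 Y76.08
M4 S512
G1 X73.47 Y76.08 F1935
G1 X73.47 Y63.57 F1935
G1 X49.88 Y63.57 F1935
G1 X49.88 Y76.08 F1935
M5
G0 X0.00 Y0.00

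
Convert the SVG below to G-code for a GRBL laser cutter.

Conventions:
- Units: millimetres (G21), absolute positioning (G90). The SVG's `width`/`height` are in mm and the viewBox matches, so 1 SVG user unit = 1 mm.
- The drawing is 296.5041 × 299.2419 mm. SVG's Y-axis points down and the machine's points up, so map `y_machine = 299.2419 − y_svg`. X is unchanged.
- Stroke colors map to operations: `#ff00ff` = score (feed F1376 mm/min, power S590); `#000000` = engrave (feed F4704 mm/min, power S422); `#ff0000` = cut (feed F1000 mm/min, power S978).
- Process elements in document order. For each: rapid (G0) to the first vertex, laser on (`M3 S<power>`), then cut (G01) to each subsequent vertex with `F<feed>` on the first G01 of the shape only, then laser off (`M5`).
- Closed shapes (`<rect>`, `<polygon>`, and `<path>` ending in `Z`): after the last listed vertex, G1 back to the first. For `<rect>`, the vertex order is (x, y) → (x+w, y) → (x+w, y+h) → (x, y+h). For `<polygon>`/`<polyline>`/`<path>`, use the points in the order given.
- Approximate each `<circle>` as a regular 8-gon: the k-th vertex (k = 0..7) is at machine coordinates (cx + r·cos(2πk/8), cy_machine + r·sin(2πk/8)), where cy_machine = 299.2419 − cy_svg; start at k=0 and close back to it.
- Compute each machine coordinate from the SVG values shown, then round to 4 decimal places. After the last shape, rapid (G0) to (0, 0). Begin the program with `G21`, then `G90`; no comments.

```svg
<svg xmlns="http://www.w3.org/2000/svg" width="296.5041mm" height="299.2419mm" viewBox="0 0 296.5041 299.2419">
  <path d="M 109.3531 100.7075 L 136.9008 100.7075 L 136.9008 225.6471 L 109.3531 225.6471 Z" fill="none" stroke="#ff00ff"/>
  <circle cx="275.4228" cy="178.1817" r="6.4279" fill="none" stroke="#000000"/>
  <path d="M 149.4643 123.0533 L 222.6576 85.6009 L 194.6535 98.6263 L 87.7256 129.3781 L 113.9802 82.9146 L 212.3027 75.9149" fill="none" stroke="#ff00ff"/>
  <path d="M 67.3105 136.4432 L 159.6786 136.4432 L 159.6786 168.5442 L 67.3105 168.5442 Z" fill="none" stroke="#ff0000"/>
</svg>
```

G21
G90
G0 X109.3531 Y198.5344
M3 S590
G01 X136.9008 Y198.5344 F1376
G01 X136.9008 Y73.5948
G01 X109.3531 Y73.5948
G01 X109.3531 Y198.5344
M5
G0 X281.8507 Y121.0602
M3 S422
G01 X279.9680 Y125.6054 F4704
G01 X275.4228 Y127.4881
G01 X270.8776 Y125.6054
G01 X268.9949 Y121.0602
G01 X270.8776 Y116.5150
G01 X275.4228 Y114.6323
G01 X279.9680 Y116.5150
G01 X281.8507 Y121.0602
M5
G0 X149.4643 Y176.1886
M3 S590
G01 X222.6576 Y213.6410 F1376
G01 X194.6535 Y200.6156
G01 X87.7256 Y169.8638
G01 X113.9802 Y216.3273
G01 X212.3027 Y223.3270
M5
G0 X67.3105 Y162.7987
M3 S978
G01 X159.6786 Y162.7987 F1000
G01 X159.6786 Y130.6977
G01 X67.3105 Y130.6977
G01 X67.3105 Y162.7987
M5
G0 X0.0000 Y0.0000

Since the viewBox matches the mm dimensions, user units are millimetres directly. The only transform is the Y-flip y_m = 299.2419 − y_svg.

Shape 1 is a rectangle drawn with `<path>`. Its stroke #ff00ff means score at S590, F1376. After flipping Y the toolpath is (109.3531,198.5344) → (136.9008,198.5344) → (136.9008,73.5948) → (109.3531,73.5948) → (109.3531,198.5344), returning to the start.

Shape 2 is a circle drawn with `<circle>`. Its stroke #000000 means engrave at S422, F4704. After flipping Y the toolpath is (281.8507,121.0602) → (279.9680,125.6054) → (275.4228,127.4881) → (270.8776,125.6054) → (268.9949,121.0602) → (270.8776,116.5150) → (275.4228,114.6323) → (279.9680,116.5150) → (281.8507,121.0602), returning to the start.

Shape 3 is a open polyline drawn with `<path>`. Its stroke #ff00ff means score at S590, F1376. After flipping Y the toolpath is (149.4643,176.1886) → (222.6576,213.6410) → (194.6535,200.6156) → (87.7256,169.8638) → (113.9802,216.3273) → (212.3027,223.3270).

Shape 4 is a rectangle drawn with `<path>`. Its stroke #ff0000 means cut at S978, F1000. After flipping Y the toolpath is (67.3105,162.7987) → (159.6786,162.7987) → (159.6786,130.6977) → (67.3105,130.6977) → (67.3105,162.7987), returning to the start.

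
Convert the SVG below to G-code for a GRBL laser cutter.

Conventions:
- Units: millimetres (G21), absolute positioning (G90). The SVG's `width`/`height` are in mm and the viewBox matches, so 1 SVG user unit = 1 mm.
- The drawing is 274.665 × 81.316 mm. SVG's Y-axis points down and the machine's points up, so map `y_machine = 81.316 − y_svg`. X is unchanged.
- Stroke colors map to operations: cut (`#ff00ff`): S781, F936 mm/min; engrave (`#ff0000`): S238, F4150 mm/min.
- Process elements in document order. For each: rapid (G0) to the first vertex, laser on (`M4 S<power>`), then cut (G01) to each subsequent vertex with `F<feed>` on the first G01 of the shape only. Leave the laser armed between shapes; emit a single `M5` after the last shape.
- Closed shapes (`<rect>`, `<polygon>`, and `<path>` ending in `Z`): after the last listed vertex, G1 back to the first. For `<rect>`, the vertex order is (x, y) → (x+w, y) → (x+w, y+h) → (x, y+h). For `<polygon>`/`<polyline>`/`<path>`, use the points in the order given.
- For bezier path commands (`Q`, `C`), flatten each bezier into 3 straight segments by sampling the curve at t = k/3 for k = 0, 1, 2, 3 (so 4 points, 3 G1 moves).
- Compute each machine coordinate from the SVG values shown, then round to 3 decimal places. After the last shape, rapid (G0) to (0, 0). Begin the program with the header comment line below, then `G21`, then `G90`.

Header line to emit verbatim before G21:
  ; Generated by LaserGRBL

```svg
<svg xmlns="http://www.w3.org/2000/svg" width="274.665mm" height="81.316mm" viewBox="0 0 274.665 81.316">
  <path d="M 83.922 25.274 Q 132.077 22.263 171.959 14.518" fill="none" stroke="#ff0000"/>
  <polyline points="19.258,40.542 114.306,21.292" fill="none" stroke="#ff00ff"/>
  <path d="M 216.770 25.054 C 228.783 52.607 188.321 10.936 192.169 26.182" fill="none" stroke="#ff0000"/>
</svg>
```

; Generated by LaserGRBL
G21
G90
G0 X83.922 Y56.042
M4 S238
G01 X115.106 Y58.575 F4150
G01 X144.452 Y62.161
G01 X171.959 Y66.798
G0 X19.258 Y40.774
M4 S781
G01 X114.306 Y60.024 F936
G0 X216.770 Y56.262
M4 S238
G01 X214.876 Y47.112 F4150
G01 X199.506 Y56.080
G01 X192.169 Y55.134
M5
G0 X0.000 Y0.000

Since the viewBox matches the mm dimensions, user units are millimetres directly. The only transform is the Y-flip y_m = 81.316 − y_svg.

Shape 1 is a quadratic bezier drawn with `<path>`. Its stroke #ff0000 means engrave at S238, F4150. After flipping Y the toolpath is (83.922,56.042) → (115.106,58.575) → (144.452,62.161) → (171.959,66.798).

Shape 2 is a line segment drawn with `<polyline>`. Its stroke #ff00ff means cut at S781, F936. After flipping Y the toolpath is (19.258,40.774) → (114.306,60.024).

Shape 3 is a cubic bezier drawn with `<path>`. Its stroke #ff0000 means engrave at S238, F4150. After flipping Y the toolpath is (216.770,56.262) → (214.876,47.112) → (199.506,56.080) → (192.169,55.134).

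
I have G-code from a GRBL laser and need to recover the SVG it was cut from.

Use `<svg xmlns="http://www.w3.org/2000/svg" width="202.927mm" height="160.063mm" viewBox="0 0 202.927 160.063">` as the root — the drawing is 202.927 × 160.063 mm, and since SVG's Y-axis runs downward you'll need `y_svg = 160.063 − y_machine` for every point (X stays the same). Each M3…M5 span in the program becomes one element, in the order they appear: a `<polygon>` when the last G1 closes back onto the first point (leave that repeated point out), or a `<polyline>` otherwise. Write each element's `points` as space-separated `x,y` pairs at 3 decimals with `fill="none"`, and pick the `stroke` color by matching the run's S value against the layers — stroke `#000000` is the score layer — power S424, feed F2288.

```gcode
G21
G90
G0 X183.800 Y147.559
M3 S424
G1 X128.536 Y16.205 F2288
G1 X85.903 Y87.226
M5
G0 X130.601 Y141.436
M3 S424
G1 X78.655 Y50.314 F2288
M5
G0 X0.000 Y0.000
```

<svg xmlns="http://www.w3.org/2000/svg" width="202.927mm" height="160.063mm" viewBox="0 0 202.927 160.063">
  <polyline points="183.800,12.504 128.536,143.858 85.903,72.837" fill="none" stroke="#000000"/>
  <polyline points="130.601,18.627 78.655,109.749" fill="none" stroke="#000000"/>
</svg>

Machine Y-up, SVG Y-down with viewBox height 160.063, so y_svg = 160.063 − y_machine; X carries over. Every run uses S424, so all elements get stroke `#000000` (score).

Run 1: The run is open, so emit a `<polyline>` with points (Y-flipped): 183.800,12.504 128.536,143.858 85.903,72.837.

Run 2: The run is open, so emit a `<polyline>` with points (Y-flipped): 130.601,18.627 78.655,109.749.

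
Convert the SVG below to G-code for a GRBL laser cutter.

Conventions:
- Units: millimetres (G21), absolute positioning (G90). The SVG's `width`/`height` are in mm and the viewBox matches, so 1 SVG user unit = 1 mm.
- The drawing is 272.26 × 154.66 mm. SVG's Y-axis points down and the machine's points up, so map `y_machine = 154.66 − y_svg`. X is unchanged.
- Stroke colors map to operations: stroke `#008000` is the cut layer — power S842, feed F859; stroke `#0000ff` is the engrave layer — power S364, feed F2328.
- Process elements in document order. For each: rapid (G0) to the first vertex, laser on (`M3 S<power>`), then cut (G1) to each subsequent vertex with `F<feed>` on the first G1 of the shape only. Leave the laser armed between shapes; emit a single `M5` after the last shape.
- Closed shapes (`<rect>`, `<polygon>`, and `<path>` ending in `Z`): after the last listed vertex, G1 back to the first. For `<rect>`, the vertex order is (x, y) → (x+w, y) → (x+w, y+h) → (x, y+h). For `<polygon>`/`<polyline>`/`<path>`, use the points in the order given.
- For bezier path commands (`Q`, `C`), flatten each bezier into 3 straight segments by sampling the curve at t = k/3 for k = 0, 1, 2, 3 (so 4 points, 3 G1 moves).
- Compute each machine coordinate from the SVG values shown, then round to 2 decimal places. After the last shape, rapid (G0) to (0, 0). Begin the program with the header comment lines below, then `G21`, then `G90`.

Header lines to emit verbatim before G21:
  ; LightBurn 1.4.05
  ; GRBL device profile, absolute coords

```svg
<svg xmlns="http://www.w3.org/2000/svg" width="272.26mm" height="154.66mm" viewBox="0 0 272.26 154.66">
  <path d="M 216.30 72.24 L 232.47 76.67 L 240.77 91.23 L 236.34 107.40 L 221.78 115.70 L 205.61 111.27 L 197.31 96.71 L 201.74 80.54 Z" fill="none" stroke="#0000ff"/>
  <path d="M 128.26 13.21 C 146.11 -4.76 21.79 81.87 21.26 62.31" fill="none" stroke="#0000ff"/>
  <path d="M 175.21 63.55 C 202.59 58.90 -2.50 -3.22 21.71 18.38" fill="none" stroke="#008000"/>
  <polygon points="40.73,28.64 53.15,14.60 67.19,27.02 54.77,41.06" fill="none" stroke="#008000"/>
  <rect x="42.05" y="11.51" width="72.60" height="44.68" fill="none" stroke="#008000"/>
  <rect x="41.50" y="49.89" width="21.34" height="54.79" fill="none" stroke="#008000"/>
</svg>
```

1 u = 1 mm; y_m = 154.66 − y.

[1] `<path>` regular polygon, #0000ff→engrave S364 F2328: (216.30,82.42) → (232.47,77.99) → (240.77,63.43) → (236.34,47.26) → (221.78,38.96) → (205.61,43.39) → (197.31,57.95) → (201.74,74.12) → (216.30,82.42) (closed)

[2] `<path>` cubic bezier, #0000ff→engrave S364 F2328: (128.26,141.45) → (108.57,132.36) → (53.20,100.38) → (21.26,92.35)

[3] `<path>` cubic bezier, #008000→cut S842 F859: (175.21,91.11) → (142.20,109.69) → (56.83,135.20) → (21.71,136.28)

[4] `<polygon>` regular polygon, #008000→cut S842 F859: (40.73,126.02) → (53.15,140.06) → (67.19,127.64) → (54.77,113.60) → (40.73,126.02) (closed)

[5] `<rect>` rectangle, #008000→cut S842 F859: (42.05,143.15) → (114.65,143.15) → (114.65,98.47) → (42.05,98.47) → (42.05,143.15) (closed)

[6] `<rect>` rectangle, #008000→cut S842 F859: (41.50,104.77) → (62.84,104.77) → (62.84,49.98) → (41.50,49.98) → (41.50,104.77) (closed)

; LightBurn 1.4.05
; GRBL device profile, absolute coords
G21
G90
G0 X216.30 Y82.42
M3 S364
G1 X232.47 Y77.99 F2328
G1 X240.77 Y63.43
G1 X236.34 Y47.26
G1 X221.78 Y38.96
G1 X205.61 Y43.39
G1 X197.31 Y57.95
G1 X201.74 Y74.12
G1 X216.30 Y82.42
G0 X128.26 Y141.45
M3 S364
G1 X108.57 Y132.36 F2328
G1 X53.20 Y100.38
G1 X21.26 Y92.35
G0 X175.21 Y91.11
M3 S842
G1 X142.20 Y109.69 F859
G1 X56.83 Y135.20
G1 X21.71 Y136.28
G0 X40.73 Y126.02
M3 S842
G1 X53.15 Y140.06 F859
G1 X67.19 Y127.64
G1 X54.77 Y113.60
G1 X40.73 Y126.02
G0 X42.05 Y143.15
M3 S842
G1 X114.65 Y143.15 F859
G1 X114.65 Y98.47
G1 X42.05 Y98.47
G1 X42.05 Y143.15
G0 X41.50 Y104.77
M3 S842
G1 X62.84 Y104.77 F859
G1 X62.84 Y49.98
G1 X41.50 Y49.98
G1 X41.50 Y104.77
M5
G0 X0.00 Y0.00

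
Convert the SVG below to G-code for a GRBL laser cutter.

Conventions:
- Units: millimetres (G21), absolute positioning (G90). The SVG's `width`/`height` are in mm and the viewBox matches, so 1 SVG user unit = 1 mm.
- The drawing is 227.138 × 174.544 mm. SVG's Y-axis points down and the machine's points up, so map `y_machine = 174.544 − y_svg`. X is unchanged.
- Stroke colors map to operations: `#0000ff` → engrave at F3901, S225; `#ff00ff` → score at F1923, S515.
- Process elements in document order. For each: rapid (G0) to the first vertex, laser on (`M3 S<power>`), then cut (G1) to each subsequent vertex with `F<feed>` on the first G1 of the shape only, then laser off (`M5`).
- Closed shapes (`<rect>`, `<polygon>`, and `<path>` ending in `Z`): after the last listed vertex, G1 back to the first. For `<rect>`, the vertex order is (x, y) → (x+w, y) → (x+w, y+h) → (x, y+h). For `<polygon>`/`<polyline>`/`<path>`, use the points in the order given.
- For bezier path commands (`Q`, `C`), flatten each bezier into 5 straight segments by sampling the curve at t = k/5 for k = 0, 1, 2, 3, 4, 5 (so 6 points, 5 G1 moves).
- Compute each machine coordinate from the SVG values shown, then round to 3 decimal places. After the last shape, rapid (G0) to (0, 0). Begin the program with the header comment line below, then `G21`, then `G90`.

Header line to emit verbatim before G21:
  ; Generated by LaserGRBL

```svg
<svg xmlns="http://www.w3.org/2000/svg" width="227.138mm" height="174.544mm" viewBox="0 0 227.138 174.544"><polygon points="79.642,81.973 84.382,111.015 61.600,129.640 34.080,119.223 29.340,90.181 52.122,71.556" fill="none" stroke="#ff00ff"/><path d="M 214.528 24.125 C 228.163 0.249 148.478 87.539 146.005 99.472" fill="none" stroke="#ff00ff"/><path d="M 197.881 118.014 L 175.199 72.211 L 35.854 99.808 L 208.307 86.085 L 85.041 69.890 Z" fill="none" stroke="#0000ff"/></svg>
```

; Generated by LaserGRBL
G21
G90
G0 X79.642 Y92.571
M3 S515
G1 X84.382 Y63.529 F1923
G1 X61.600 Y44.904
G1 X34.080 Y55.321
G1 X29.340 Y84.363
G1 X52.122 Y102.988
G1 X79.642 Y92.571
M5
G0 X214.528 Y150.419
M3 S515
G1 X212.875 Y152.897 F1923
G1 X197.010 Y137.648
G1 X175.120 Y113.625
G1 X155.390 Y89.782
G1 X146.005 Y75.072
M5
G0 X197.881 Y56.530
M3 S225
G1 X175.199 Y102.333 F3901
G1 X35.854 Y74.736
G1 X208.307 Y88.459
G1 X85.041 Y104.654
G1 X197.881 Y56.530
M5
G0 X0.000 Y0.000

1 u = 1 mm; y_m = 174.544 − y.

[1] `<polygon>` regular polygon, #ff00ff→score S515 F1923: (79.642,92.571) → (84.382,63.529) → (61.600,44.904) → (34.080,55.321) → (29.340,84.363) → (52.122,102.988) → (79.642,92.571) (closed)

[2] `<path>` cubic bezier, #ff00ff→score S515 F1923: (214.528,150.419) → (212.875,152.897) → (197.010,137.648) → (175.120,113.625) → (155.390,89.782) → (146.005,75.072)

[3] `<path>` closed polygon, #0000ff→engrave S225 F3901: (197.881,56.530) → (175.199,102.333) → (35.854,74.736) → (208.307,88.459) → (85.041,104.654) → (197.881,56.530) (closed)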